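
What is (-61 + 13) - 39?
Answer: -87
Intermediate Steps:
(-61 + 13) - 39 = -48 - 39 = -87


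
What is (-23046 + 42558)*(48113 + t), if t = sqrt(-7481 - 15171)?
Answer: 938780856 + 39024*I*sqrt(5663) ≈ 9.3878e+8 + 2.9367e+6*I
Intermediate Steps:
t = 2*I*sqrt(5663) (t = sqrt(-22652) = 2*I*sqrt(5663) ≈ 150.51*I)
(-23046 + 42558)*(48113 + t) = (-23046 + 42558)*(48113 + 2*I*sqrt(5663)) = 19512*(48113 + 2*I*sqrt(5663)) = 938780856 + 39024*I*sqrt(5663)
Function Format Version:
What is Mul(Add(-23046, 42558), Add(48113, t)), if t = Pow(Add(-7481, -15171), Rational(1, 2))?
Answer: Add(938780856, Mul(39024, I, Pow(5663, Rational(1, 2)))) ≈ Add(9.3878e+8, Mul(2.9367e+6, I))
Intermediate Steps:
t = Mul(2, I, Pow(5663, Rational(1, 2))) (t = Pow(-22652, Rational(1, 2)) = Mul(2, I, Pow(5663, Rational(1, 2))) ≈ Mul(150.51, I))
Mul(Add(-23046, 42558), Add(48113, t)) = Mul(Add(-23046, 42558), Add(48113, Mul(2, I, Pow(5663, Rational(1, 2))))) = Mul(19512, Add(48113, Mul(2, I, Pow(5663, Rational(1, 2))))) = Add(938780856, Mul(39024, I, Pow(5663, Rational(1, 2))))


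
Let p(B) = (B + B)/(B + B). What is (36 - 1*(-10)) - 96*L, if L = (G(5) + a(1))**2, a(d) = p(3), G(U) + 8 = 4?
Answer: -818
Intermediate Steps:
G(U) = -4 (G(U) = -8 + 4 = -4)
p(B) = 1 (p(B) = (2*B)/((2*B)) = (2*B)*(1/(2*B)) = 1)
a(d) = 1
L = 9 (L = (-4 + 1)**2 = (-3)**2 = 9)
(36 - 1*(-10)) - 96*L = (36 - 1*(-10)) - 96*9 = (36 + 10) - 864 = 46 - 864 = -818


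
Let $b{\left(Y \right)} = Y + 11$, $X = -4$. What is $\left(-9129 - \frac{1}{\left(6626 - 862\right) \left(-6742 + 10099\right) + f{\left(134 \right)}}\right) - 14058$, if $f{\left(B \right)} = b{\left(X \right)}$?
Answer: $- \frac{448662769186}{19349755} \approx -23187.0$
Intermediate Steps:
$b{\left(Y \right)} = 11 + Y$
$f{\left(B \right)} = 7$ ($f{\left(B \right)} = 11 - 4 = 7$)
$\left(-9129 - \frac{1}{\left(6626 - 862\right) \left(-6742 + 10099\right) + f{\left(134 \right)}}\right) - 14058 = \left(-9129 - \frac{1}{\left(6626 - 862\right) \left(-6742 + 10099\right) + 7}\right) - 14058 = \left(-9129 - \frac{1}{5764 \cdot 3357 + 7}\right) - 14058 = \left(-9129 - \frac{1}{19349748 + 7}\right) - 14058 = \left(-9129 - \frac{1}{19349755}\right) - 14058 = - \frac{176643913396}{19349755} - 14058 = - \frac{448662769186}{19349755}$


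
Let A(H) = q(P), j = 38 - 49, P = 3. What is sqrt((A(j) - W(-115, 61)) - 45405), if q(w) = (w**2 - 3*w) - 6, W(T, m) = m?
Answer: 28*I*sqrt(58) ≈ 213.24*I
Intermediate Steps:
q(w) = -6 + w**2 - 3*w
j = -11
A(H) = -6 (A(H) = -6 + 3**2 - 3*3 = -6 + 9 - 9 = -6)
sqrt((A(j) - W(-115, 61)) - 45405) = sqrt((-6 - 1*61) - 45405) = sqrt((-6 - 61) - 45405) = sqrt(-67 - 45405) = sqrt(-45472) = 28*I*sqrt(58)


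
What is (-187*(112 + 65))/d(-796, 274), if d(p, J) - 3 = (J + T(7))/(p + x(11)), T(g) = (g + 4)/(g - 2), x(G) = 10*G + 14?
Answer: -111212640/8699 ≈ -12785.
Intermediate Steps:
x(G) = 14 + 10*G
T(g) = (4 + g)/(-2 + g)
d(p, J) = 3 + (11/5 + J)/(124 + p) (d(p, J) = 3 + (J + (4 + 7)/(-2 + 7))/(p + (14 + 10*11)) = 3 + (J + 11/5)/(p + (14 + 110)) = 3 + (J + (⅕)*11)/(p + 124) = 3 + (J + 11/5)/(124 + p) = 3 + (11/5 + J)/(124 + p))
(-187*(112 + 65))/d(-796, 274) = (-187*(112 + 65))/(((1871/5 + 274 + 3*(-796))/(124 - 796))) = (-187*177)/(((1871/5 + 274 - 2388)/(-672))) = -33099/((-1/672*(-8699/5))) = -33099/8699/3360 = -33099*3360/8699 = -111212640/8699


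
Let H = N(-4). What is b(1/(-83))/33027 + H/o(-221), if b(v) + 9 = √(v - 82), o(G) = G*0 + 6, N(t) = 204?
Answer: 374303/11009 + I*√564981/2741241 ≈ 34.0 + 0.0002742*I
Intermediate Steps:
o(G) = 6 (o(G) = 0 + 6 = 6)
H = 204
b(v) = -9 + √(-82 + v) (b(v) = -9 + √(v - 82) = -9 + √(-82 + v))
b(1/(-83))/33027 + H/o(-221) = (-9 + √(-82 + 1/(-83)))/33027 + 204/6 = (-9 + √(-82 - 1/83))*(1/33027) + 204*(⅙) = (-9 + √(-6807/83))*(1/33027) + 34 = (-9 + I*√564981/83)*(1/33027) + 34 = (-3/11009 + I*√564981/2741241) + 34 = 374303/11009 + I*√564981/2741241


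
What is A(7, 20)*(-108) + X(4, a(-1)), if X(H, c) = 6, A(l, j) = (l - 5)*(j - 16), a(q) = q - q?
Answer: -858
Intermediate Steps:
a(q) = 0
A(l, j) = (-16 + j)*(-5 + l) (A(l, j) = (-5 + l)*(-16 + j) = (-16 + j)*(-5 + l))
A(7, 20)*(-108) + X(4, a(-1)) = (80 - 16*7 - 5*20 + 20*7)*(-108) + 6 = (80 - 112 - 100 + 140)*(-108) + 6 = 8*(-108) + 6 = -864 + 6 = -858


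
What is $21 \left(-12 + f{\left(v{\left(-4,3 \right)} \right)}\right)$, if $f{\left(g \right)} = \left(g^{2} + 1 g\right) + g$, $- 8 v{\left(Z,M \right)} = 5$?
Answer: $- \frac{17283}{64} \approx -270.05$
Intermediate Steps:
$v{\left(Z,M \right)} = - \frac{5}{8}$ ($v{\left(Z,M \right)} = \left(- \frac{1}{8}\right) 5 = - \frac{5}{8}$)
$f{\left(g \right)} = g^{2} + 2 g$ ($f{\left(g \right)} = \left(g^{2} + g\right) + g = \left(g + g^{2}\right) + g = g^{2} + 2 g$)
$21 \left(-12 + f{\left(v{\left(-4,3 \right)} \right)}\right) = 21 \left(-12 - \frac{5 \left(2 - \frac{5}{8}\right)}{8}\right) = 21 \left(-12 - \frac{55}{64}\right) = 21 \left(- \frac{823}{64}\right) = - \frac{17283}{64}$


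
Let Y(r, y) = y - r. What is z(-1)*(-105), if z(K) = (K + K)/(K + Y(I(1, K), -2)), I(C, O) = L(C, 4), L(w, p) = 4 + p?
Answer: -210/11 ≈ -19.091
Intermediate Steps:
I(C, O) = 8 (I(C, O) = 4 + 4 = 8)
z(K) = 2*K/(-10 + K) (z(K) = (K + K)/(K + (-2 - 1*8)) = (2*K)/(K + (-2 - 8)) = (2*K)/(K - 10) = (2*K)/(-10 + K) = 2*K/(-10 + K))
z(-1)*(-105) = (2*(-1)/(-10 - 1))*(-105) = (2*(-1)/(-11))*(-105) = (2*(-1)*(-1/11))*(-105) = (2/11)*(-105) = -210/11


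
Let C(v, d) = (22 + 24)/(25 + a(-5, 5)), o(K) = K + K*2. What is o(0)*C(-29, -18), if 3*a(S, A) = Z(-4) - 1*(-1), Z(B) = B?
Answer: 0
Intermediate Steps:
o(K) = 3*K (o(K) = K + 2*K = 3*K)
a(S, A) = -1 (a(S, A) = (-4 - 1*(-1))/3 = (-4 + 1)/3 = (⅓)*(-3) = -1)
C(v, d) = 23/12 (C(v, d) = (22 + 24)/(25 - 1) = 46/24 = 46*(1/24) = 23/12)
o(0)*C(-29, -18) = (3*0)*(23/12) = 0*(23/12) = 0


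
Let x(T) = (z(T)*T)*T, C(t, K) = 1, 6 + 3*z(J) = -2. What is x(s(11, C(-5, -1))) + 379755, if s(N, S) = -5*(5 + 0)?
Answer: 1134265/3 ≈ 3.7809e+5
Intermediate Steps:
z(J) = -8/3 (z(J) = -2 + (1/3)*(-2) = -2 - 2/3 = -8/3)
s(N, S) = -25 (s(N, S) = -5*5 = -25)
x(T) = -8*T**2/3 (x(T) = (-8*T/3)*T = -8*T**2/3)
x(s(11, C(-5, -1))) + 379755 = -8/3*(-25)**2 + 379755 = -8/3*625 + 379755 = -5000/3 + 379755 = 1134265/3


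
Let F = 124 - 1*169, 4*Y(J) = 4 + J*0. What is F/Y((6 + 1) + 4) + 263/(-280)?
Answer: -12863/280 ≈ -45.939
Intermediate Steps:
Y(J) = 1 (Y(J) = (4 + J*0)/4 = (4 + 0)/4 = (1/4)*4 = 1)
F = -45 (F = 124 - 169 = -45)
F/Y((6 + 1) + 4) + 263/(-280) = -45/1 + 263/(-280) = -45*1 + 263*(-1/280) = -45 - 263/280 = -12863/280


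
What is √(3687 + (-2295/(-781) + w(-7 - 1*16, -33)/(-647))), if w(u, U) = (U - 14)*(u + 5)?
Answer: 2*√235459298447934/505307 ≈ 60.734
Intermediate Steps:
w(u, U) = (-14 + U)*(5 + u)
√(3687 + (-2295/(-781) + w(-7 - 1*16, -33)/(-647))) = √(3687 + (-2295/(-781) + (-70 - 14*(-7 - 1*16) + 5*(-33) - 33*(-7 - 1*16))/(-647))) = √(3687 + (-2295*(-1/781) + (-70 - 14*(-7 - 16) - 165 - 33*(-7 - 16))*(-1/647))) = √(3687 + (2295/781 + (-70 - 14*(-23) - 165 - 33*(-23))*(-1/647))) = √(3687 + (2295/781 + (-70 + 322 - 165 + 759)*(-1/647))) = √(3687 + (2295/781 + 846*(-1/647))) = √(3687 + (2295/781 - 846/647)) = √(3687 + 824139/505307) = √(1863891048/505307) = 2*√235459298447934/505307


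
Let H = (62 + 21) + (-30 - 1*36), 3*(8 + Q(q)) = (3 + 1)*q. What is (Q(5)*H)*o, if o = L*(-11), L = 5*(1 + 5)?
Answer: 7480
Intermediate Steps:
L = 30 (L = 5*6 = 30)
Q(q) = -8 + 4*q/3 (Q(q) = -8 + ((3 + 1)*q)/3 = -8 + (4*q)/3 = -8 + 4*q/3)
o = -330 (o = 30*(-11) = -330)
H = 17 (H = 83 + (-30 - 36) = 83 - 66 = 17)
(Q(5)*H)*o = ((-8 + (4/3)*5)*17)*(-330) = ((-8 + 20/3)*17)*(-330) = -4/3*17*(-330) = -68/3*(-330) = 7480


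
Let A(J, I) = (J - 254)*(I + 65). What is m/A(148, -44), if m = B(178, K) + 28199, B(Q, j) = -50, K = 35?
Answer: -9383/742 ≈ -12.646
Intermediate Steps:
A(J, I) = (-254 + J)*(65 + I)
m = 28149 (m = -50 + 28199 = 28149)
m/A(148, -44) = 28149/(-16510 - 254*(-44) + 65*148 - 44*148) = 28149/(-16510 + 11176 + 9620 - 6512) = 28149/(-2226) = 28149*(-1/2226) = -9383/742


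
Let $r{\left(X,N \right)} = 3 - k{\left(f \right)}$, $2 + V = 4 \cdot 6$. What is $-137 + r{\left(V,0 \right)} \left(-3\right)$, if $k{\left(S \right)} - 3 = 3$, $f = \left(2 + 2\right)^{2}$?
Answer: $-128$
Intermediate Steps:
$f = 16$ ($f = 4^{2} = 16$)
$k{\left(S \right)} = 6$ ($k{\left(S \right)} = 3 + 3 = 6$)
$V = 22$ ($V = -2 + 4 \cdot 6 = -2 + 24 = 22$)
$r{\left(X,N \right)} = -3$ ($r{\left(X,N \right)} = 3 - 6 = -3$)
$-137 + r{\left(V,0 \right)} \left(-3\right) = -137 - -9 = -137 + 9 = -128$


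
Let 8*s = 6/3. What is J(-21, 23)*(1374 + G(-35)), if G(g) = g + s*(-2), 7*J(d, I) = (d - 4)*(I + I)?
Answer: -1539275/7 ≈ -2.1990e+5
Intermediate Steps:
J(d, I) = 2*I*(-4 + d)/7 (J(d, I) = ((d - 4)*(I + I))/7 = ((-4 + d)*(2*I))/7 = (2*I*(-4 + d))/7 = 2*I*(-4 + d)/7)
s = ¼ (s = (6/3)/8 = (6*(⅓))/8 = (⅛)*2 = ¼ ≈ 0.25000)
G(g) = -½ + g (G(g) = g + (¼)*(-2) = g - ½ = -½ + g)
J(-21, 23)*(1374 + G(-35)) = ((2/7)*23*(-4 - 21))*(1374 + (-½ - 35)) = ((2/7)*23*(-25))*(1374 - 71/2) = -1150/7*2677/2 = -1539275/7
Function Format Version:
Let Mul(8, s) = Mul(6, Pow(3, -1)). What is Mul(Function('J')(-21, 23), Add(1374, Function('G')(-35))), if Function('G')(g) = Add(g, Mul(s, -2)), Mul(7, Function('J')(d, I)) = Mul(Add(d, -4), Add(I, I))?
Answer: Rational(-1539275, 7) ≈ -2.1990e+5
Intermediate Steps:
Function('J')(d, I) = Mul(Rational(2, 7), I, Add(-4, d)) (Function('J')(d, I) = Mul(Rational(1, 7), Mul(Add(d, -4), Add(I, I))) = Mul(Rational(1, 7), Mul(Add(-4, d), Mul(2, I))) = Mul(Rational(1, 7), Mul(2, I, Add(-4, d))) = Mul(Rational(2, 7), I, Add(-4, d)))
s = Rational(1, 4) (s = Mul(Rational(1, 8), Mul(6, Pow(3, -1))) = Mul(Rational(1, 8), Mul(6, Rational(1, 3))) = Mul(Rational(1, 8), 2) = Rational(1, 4) ≈ 0.25000)
Function('G')(g) = Add(Rational(-1, 2), g) (Function('G')(g) = Add(g, Mul(Rational(1, 4), -2)) = Add(g, Rational(-1, 2)) = Add(Rational(-1, 2), g))
Mul(Function('J')(-21, 23), Add(1374, Function('G')(-35))) = Mul(Mul(Rational(2, 7), 23, Add(-4, -21)), Add(1374, Add(Rational(-1, 2), -35))) = Mul(Mul(Rational(2, 7), 23, -25), Add(1374, Rational(-71, 2))) = Mul(Rational(-1150, 7), Rational(2677, 2)) = Rational(-1539275, 7)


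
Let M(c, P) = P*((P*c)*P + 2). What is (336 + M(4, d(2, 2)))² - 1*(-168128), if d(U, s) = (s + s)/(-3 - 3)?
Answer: 203637328/729 ≈ 2.7934e+5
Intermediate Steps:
d(U, s) = -s/3 (d(U, s) = (2*s)/(-6) = (2*s)*(-⅙) = -s/3)
M(c, P) = P*(2 + c*P²) (M(c, P) = P*(c*P² + 2) = P*(2 + c*P²))
(336 + M(4, d(2, 2)))² - 1*(-168128) = (336 + (-⅓*2)*(2 + 4*(-⅓*2)²))² - 1*(-168128) = (336 - 2*(2 + 4*(-⅔)²)/3)² + 168128 = (336 - 2*(2 + 4*(4/9))/3)² + 168128 = (336 - 2*(2 + 16/9)/3)² + 168128 = (336 - ⅔*34/9)² + 168128 = (336 - 68/27)² + 168128 = (9004/27)² + 168128 = 81072016/729 + 168128 = 203637328/729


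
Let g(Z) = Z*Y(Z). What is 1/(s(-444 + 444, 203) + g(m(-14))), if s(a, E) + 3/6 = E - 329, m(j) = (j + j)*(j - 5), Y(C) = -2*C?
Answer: -2/1132349 ≈ -1.7662e-6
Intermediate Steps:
m(j) = 2*j*(-5 + j) (m(j) = (2*j)*(-5 + j) = 2*j*(-5 + j))
s(a, E) = -659/2 + E (s(a, E) = -1/2 + (E - 329) = -1/2 + (-329 + E) = -659/2 + E)
g(Z) = -2*Z**2 (g(Z) = Z*(-2*Z) = -2*Z**2)
1/(s(-444 + 444, 203) + g(m(-14))) = 1/((-659/2 + 203) - 2*784*(-5 - 14)**2) = 1/(-253/2 - 2*(2*(-14)*(-19))**2) = 1/(-253/2 - 2*532**2) = 1/(-253/2 - 2*283024) = 1/(-253/2 - 566048) = 1/(-1132349/2) = -2/1132349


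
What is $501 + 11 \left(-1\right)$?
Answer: $490$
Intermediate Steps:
$501 + 11 \left(-1\right) = 501 - 11 = 490$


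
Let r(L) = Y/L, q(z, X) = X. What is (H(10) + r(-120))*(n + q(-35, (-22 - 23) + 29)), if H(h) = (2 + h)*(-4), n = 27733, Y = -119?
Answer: -52117199/40 ≈ -1.3029e+6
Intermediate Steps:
H(h) = -8 - 4*h
r(L) = -119/L
(H(10) + r(-120))*(n + q(-35, (-22 - 23) + 29)) = ((-8 - 4*10) - 119/(-120))*(27733 + ((-22 - 23) + 29)) = ((-8 - 40) - 119*(-1/120))*(27733 + (-45 + 29)) = (-48 + 119/120)*(27733 - 16) = -5641/120*27717 = -52117199/40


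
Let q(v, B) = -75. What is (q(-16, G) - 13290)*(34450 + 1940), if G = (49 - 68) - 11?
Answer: -486352350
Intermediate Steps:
G = -30 (G = -19 - 11 = -30)
(q(-16, G) - 13290)*(34450 + 1940) = (-75 - 13290)*(34450 + 1940) = -13365*36390 = -486352350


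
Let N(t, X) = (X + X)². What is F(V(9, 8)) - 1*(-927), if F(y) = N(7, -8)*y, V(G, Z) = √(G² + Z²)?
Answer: 927 + 256*√145 ≈ 4009.6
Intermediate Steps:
N(t, X) = 4*X² (N(t, X) = (2*X)² = 4*X²)
F(y) = 256*y (F(y) = (4*(-8)²)*y = (4*64)*y = 256*y)
F(V(9, 8)) - 1*(-927) = 256*√(9² + 8²) - 1*(-927) = 256*√(81 + 64) + 927 = 256*√145 + 927 = 927 + 256*√145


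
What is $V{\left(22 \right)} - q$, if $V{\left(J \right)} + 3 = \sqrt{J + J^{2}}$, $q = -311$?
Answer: $308 + \sqrt{506} \approx 330.49$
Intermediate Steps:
$V{\left(J \right)} = -3 + \sqrt{J + J^{2}}$
$V{\left(22 \right)} - q = \left(-3 + \sqrt{22 \left(1 + 22\right)}\right) - -311 = \left(-3 + \sqrt{22 \cdot 23}\right) + 311 = \left(-3 + \sqrt{506}\right) + 311 = 308 + \sqrt{506}$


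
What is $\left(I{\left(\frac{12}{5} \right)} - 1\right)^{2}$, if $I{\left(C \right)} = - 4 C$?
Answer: $\frac{2809}{25} \approx 112.36$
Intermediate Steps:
$\left(I{\left(\frac{12}{5} \right)} - 1\right)^{2} = \left(- 4 \cdot \frac{12}{5} - 1\right)^{2} = \left(- 4 \cdot 12 \cdot \frac{1}{5} - 1\right)^{2} = \left(\left(-4\right) \frac{12}{5} - 1\right)^{2} = \left(- \frac{48}{5} - 1\right)^{2} = \left(- \frac{53}{5}\right)^{2} = \frac{2809}{25}$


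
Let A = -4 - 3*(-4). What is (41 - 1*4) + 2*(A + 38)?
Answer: 129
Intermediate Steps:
A = 8 (A = -4 + 12 = 8)
(41 - 1*4) + 2*(A + 38) = (41 - 1*4) + 2*(8 + 38) = (41 - 4) + 2*46 = 37 + 92 = 129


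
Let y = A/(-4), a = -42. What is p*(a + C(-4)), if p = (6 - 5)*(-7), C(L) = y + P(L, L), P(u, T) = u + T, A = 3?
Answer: 1421/4 ≈ 355.25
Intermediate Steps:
P(u, T) = T + u
y = -¾ (y = 3/(-4) = 3*(-¼) = -¾ ≈ -0.75000)
C(L) = -¾ + 2*L (C(L) = -¾ + (L + L) = -¾ + 2*L)
p = -7 (p = 1*(-7) = -7)
p*(a + C(-4)) = -7*(-42 + (-¾ + 2*(-4))) = -7*(-42 + (-¾ - 8)) = -7*(-42 - 35/4) = -7*(-203/4) = 1421/4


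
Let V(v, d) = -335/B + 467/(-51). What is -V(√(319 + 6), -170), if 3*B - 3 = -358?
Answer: 22906/3621 ≈ 6.3259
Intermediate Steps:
B = -355/3 (B = 1 + (⅓)*(-358) = 1 - 358/3 = -355/3 ≈ -118.33)
V(v, d) = -22906/3621 (V(v, d) = -335/(-355/3) + 467/(-51) = -335*(-3/355) + 467*(-1/51) = 201/71 - 467/51 = -22906/3621)
-V(√(319 + 6), -170) = -1*(-22906/3621) = 22906/3621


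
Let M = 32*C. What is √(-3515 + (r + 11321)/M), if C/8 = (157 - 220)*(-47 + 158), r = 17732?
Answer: I*√4889358104421/37296 ≈ 59.288*I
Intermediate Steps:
C = -55944 (C = 8*((157 - 220)*(-47 + 158)) = 8*(-63*111) = 8*(-6993) = -55944)
M = -1790208 (M = 32*(-55944) = -1790208)
√(-3515 + (r + 11321)/M) = √(-3515 + (17732 + 11321)/(-1790208)) = √(-3515 + 29053*(-1/1790208)) = √(-3515 - 29053/1790208) = √(-6292610173/1790208) = I*√4889358104421/37296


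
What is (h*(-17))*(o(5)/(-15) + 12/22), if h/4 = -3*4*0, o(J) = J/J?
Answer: 0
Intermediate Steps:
o(J) = 1
h = 0 (h = 4*(-3*4*0) = 4*(-12*0) = 4*0 = 0)
(h*(-17))*(o(5)/(-15) + 12/22) = (0*(-17))*(1/(-15) + 12/22) = 0*(1*(-1/15) + 12*(1/22)) = 0*(-1/15 + 6/11) = 0*(79/165) = 0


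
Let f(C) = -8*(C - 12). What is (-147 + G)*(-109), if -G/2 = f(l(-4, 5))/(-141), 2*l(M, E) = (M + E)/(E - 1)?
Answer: 2238533/141 ≈ 15876.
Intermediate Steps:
l(M, E) = (E + M)/(2*(-1 + E)) (l(M, E) = ((M + E)/(E - 1))/2 = ((E + M)/(-1 + E))/2 = (E + M)/(2*(-1 + E)))
f(C) = 96 - 8*C (f(C) = -8*(-12 + C) = 96 - 8*C)
G = 190/141 (G = -2*(96 - 4*(5 - 4)/(-1 + 5))/(-141) = -2*(96 - 4/4)*(-1)/141 = -2*(96 - 8*⅛)*(-1)/141 = -2*(96 - 1)*(-1)/141 = -190*(-1)/141 = -2*(-95/141) = 190/141 ≈ 1.3475)
(-147 + G)*(-109) = (-147 + 190/141)*(-109) = -20537/141*(-109) = 2238533/141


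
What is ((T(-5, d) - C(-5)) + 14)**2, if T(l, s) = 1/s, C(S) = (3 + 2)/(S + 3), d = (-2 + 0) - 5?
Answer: 52441/196 ≈ 267.56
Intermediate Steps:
d = -7 (d = -2 - 5 = -7)
C(S) = 5/(3 + S)
((T(-5, d) - C(-5)) + 14)**2 = ((1/(-7) - 5/(3 - 5)) + 14)**2 = ((-1/7 - 5/(-2)) + 14)**2 = ((-1/7 - 5*(-1)/2) + 14)**2 = ((-1/7 - 1*(-5/2)) + 14)**2 = ((-1/7 + 5/2) + 14)**2 = (33/14 + 14)**2 = (229/14)**2 = 52441/196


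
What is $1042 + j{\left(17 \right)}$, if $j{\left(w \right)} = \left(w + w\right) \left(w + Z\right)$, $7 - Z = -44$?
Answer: $3354$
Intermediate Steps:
$Z = 51$ ($Z = 7 - -44 = 7 + 44 = 51$)
$j{\left(w \right)} = 2 w \left(51 + w\right)$ ($j{\left(w \right)} = \left(w + w\right) \left(w + 51\right) = 2 w \left(51 + w\right)$)
$1042 + j{\left(17 \right)} = 1042 + 2 \cdot 17 \left(51 + 17\right) = 1042 + 2 \cdot 17 \cdot 68 = 1042 + 2312 = 3354$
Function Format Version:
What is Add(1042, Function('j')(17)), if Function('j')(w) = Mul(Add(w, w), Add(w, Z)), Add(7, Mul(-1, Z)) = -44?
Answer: 3354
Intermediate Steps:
Z = 51 (Z = Add(7, Mul(-1, -44)) = Add(7, 44) = 51)
Function('j')(w) = Mul(2, w, Add(51, w)) (Function('j')(w) = Mul(Add(w, w), Add(w, 51)) = Mul(Mul(2, w), Add(51, w)) = Mul(2, w, Add(51, w)))
Add(1042, Function('j')(17)) = Add(1042, Mul(2, 17, Add(51, 17))) = Add(1042, Mul(2, 17, 68)) = Add(1042, 2312) = 3354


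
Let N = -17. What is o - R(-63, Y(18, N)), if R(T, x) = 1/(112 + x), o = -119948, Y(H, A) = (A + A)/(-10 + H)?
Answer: -51697592/431 ≈ -1.1995e+5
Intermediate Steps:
Y(H, A) = 2*A/(-10 + H) (Y(H, A) = (2*A)/(-10 + H) = 2*A/(-10 + H))
o - R(-63, Y(18, N)) = -119948 - 1/(112 + 2*(-17)/(-10 + 18)) = -119948 - 1/(112 + 2*(-17)/8) = -119948 - 1/(112 + 2*(-17)*(⅛)) = -119948 - 1/(112 - 17/4) = -119948 - 1/431/4 = -119948 - 1*4/431 = -119948 - 4/431 = -51697592/431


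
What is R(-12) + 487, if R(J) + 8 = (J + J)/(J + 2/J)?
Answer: 35111/73 ≈ 480.97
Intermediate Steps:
R(J) = -8 + 2*J/(J + 2/J) (R(J) = -8 + (J + J)/(J + 2/J) = -8 + (2*J)/(J + 2/J) = -8 + 2*J/(J + 2/J))
R(-12) + 487 = 2*(-8 - 3*(-12)**2)/(2 + (-12)**2) + 487 = 2*(-8 - 3*144)/(2 + 144) + 487 = 2*(-8 - 432)/146 + 487 = 2*(1/146)*(-440) + 487 = -440/73 + 487 = 35111/73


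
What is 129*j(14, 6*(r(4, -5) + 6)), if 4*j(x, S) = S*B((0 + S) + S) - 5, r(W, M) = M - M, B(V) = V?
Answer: 333723/4 ≈ 83431.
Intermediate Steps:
r(W, M) = 0
j(x, S) = -5/4 + S²/2 (j(x, S) = (S*((0 + S) + S) - 5)/4 = (S*(S + S) - 5)/4 = (S*(2*S) - 5)/4 = (2*S² - 5)/4 = (-5 + 2*S²)/4 = -5/4 + S²/2)
129*j(14, 6*(r(4, -5) + 6)) = 129*(-5/4 + (6*(0 + 6))²/2) = 129*(-5/4 + (6*6)²/2) = 129*(-5/4 + (½)*36²) = 129*(-5/4 + (½)*1296) = 129*(-5/4 + 648) = 129*(2587/4) = 333723/4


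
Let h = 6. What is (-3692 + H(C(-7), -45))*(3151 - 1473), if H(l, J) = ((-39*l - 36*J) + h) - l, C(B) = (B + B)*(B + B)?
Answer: -16622268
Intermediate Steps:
C(B) = 4*B**2 (C(B) = (2*B)*(2*B) = 4*B**2)
H(l, J) = 6 - 40*l - 36*J (H(l, J) = ((-39*l - 36*J) + 6) - l = (6 - 39*l - 36*J) - l = 6 - 40*l - 36*J)
(-3692 + H(C(-7), -45))*(3151 - 1473) = (-3692 + (6 - 160*(-7)**2 - 36*(-45)))*(3151 - 1473) = (-3692 + (6 - 160*49 + 1620))*1678 = (-3692 + (6 - 40*196 + 1620))*1678 = (-3692 + (6 - 7840 + 1620))*1678 = (-3692 - 6214)*1678 = -9906*1678 = -16622268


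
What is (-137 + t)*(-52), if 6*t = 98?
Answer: 18824/3 ≈ 6274.7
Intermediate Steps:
t = 49/3 (t = (1/6)*98 = 49/3 ≈ 16.333)
(-137 + t)*(-52) = (-137 + 49/3)*(-52) = -362/3*(-52) = 18824/3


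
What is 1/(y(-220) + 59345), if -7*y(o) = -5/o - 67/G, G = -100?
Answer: 3850/228477869 ≈ 1.6851e-5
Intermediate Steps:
y(o) = -67/700 + 5/(7*o) (y(o) = -(-5/o - 67/(-100))/7 = -(-5/o - 67*(-1/100))/7 = -(-5/o + 67/100)/7 = -(67/100 - 5/o)/7 = -67/700 + 5/(7*o))
1/(y(-220) + 59345) = 1/((1/700)*(500 - 67*(-220))/(-220) + 59345) = 1/((1/700)*(-1/220)*(500 + 14740) + 59345) = 1/((1/700)*(-1/220)*15240 + 59345) = 1/(-381/3850 + 59345) = 1/(228477869/3850) = 3850/228477869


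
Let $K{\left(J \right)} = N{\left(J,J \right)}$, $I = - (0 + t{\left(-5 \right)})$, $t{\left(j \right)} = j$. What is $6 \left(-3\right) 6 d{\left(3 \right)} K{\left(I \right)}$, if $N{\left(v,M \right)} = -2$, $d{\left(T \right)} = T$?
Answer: $648$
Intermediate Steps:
$I = 5$ ($I = - (0 - 5) = \left(-1\right) \left(-5\right) = 5$)
$K{\left(J \right)} = -2$
$6 \left(-3\right) 6 d{\left(3 \right)} K{\left(I \right)} = 6 \left(-3\right) 6 \cdot 3 \left(-2\right) = \left(-18\right) 6 \cdot 3 \left(-2\right) = \left(-108\right) 3 \left(-2\right) = \left(-324\right) \left(-2\right) = 648$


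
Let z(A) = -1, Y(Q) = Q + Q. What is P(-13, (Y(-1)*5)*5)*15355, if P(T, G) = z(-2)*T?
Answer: 199615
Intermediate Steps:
Y(Q) = 2*Q
P(T, G) = -T
P(-13, (Y(-1)*5)*5)*15355 = -1*(-13)*15355 = 13*15355 = 199615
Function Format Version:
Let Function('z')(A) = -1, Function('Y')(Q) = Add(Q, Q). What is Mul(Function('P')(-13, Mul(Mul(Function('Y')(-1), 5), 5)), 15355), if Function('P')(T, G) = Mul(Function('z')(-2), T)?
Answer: 199615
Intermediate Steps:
Function('Y')(Q) = Mul(2, Q)
Function('P')(T, G) = Mul(-1, T)
Mul(Function('P')(-13, Mul(Mul(Function('Y')(-1), 5), 5)), 15355) = Mul(Mul(-1, -13), 15355) = Mul(13, 15355) = 199615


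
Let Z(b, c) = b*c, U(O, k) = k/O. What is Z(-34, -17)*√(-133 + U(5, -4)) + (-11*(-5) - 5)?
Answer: 50 + 578*I*√3345/5 ≈ 50.0 + 6685.8*I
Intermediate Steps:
Z(-34, -17)*√(-133 + U(5, -4)) + (-11*(-5) - 5) = (-34*(-17))*√(-133 - 4/5) + (-11*(-5) - 5) = 578*√(-133 - 4*⅕) + (55 - 5) = 578*√(-133 - ⅘) + 50 = 578*√(-669/5) + 50 = 578*(I*√3345/5) + 50 = 578*I*√3345/5 + 50 = 50 + 578*I*√3345/5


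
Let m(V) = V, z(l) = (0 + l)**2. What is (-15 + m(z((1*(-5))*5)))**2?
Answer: 372100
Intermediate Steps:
z(l) = l**2
(-15 + m(z((1*(-5))*5)))**2 = (-15 + ((1*(-5))*5)**2)**2 = (-15 + (-5*5)**2)**2 = (-15 + (-25)**2)**2 = (-15 + 625)**2 = 610**2 = 372100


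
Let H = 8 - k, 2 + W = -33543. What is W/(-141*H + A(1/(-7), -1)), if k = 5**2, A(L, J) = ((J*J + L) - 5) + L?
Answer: -234815/16749 ≈ -14.020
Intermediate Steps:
W = -33545 (W = -2 - 33543 = -33545)
A(L, J) = -5 + J**2 + 2*L (A(L, J) = ((J**2 + L) - 5) + L = ((L + J**2) - 5) + L = (-5 + L + J**2) + L = -5 + J**2 + 2*L)
k = 25
H = -17 (H = 8 - 1*25 = 8 - 25 = -17)
W/(-141*H + A(1/(-7), -1)) = -33545/(-141*(-17) + (-5 + (-1)**2 + 2/(-7))) = -33545/(2397 + (-5 + 1 + 2*(-1/7))) = -33545/(2397 + (-5 + 1 - 2/7)) = -33545/(2397 - 30/7) = -33545/16749/7 = -33545*7/16749 = -234815/16749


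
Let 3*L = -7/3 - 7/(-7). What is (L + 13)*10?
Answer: 1130/9 ≈ 125.56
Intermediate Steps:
L = -4/9 (L = (-7/3 - 7/(-7))/3 = (-7*1/3 - 7*(-1/7))/3 = (-7/3 + 1)/3 = (1/3)*(-4/3) = -4/9 ≈ -0.44444)
(L + 13)*10 = (-4/9 + 13)*10 = (113/9)*10 = 1130/9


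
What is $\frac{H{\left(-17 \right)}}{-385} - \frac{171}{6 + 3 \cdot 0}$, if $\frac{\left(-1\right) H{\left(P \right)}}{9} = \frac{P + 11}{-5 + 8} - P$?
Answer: $- \frac{4335}{154} \approx -28.149$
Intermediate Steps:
$H{\left(P \right)} = -33 + 6 P$ ($H{\left(P \right)} = - 9 \left(\frac{P + 11}{-5 + 8} - P\right) = - 9 \left(\frac{11 + P}{3} - P\right) = - 9 \left(\left(11 + P\right) \frac{1}{3} - P\right) = - 9 \left(\left(\frac{11}{3} + \frac{P}{3}\right) - P\right) = - 9 \left(\frac{11}{3} - \frac{2 P}{3}\right) = -33 + 6 P$)
$\frac{H{\left(-17 \right)}}{-385} - \frac{171}{6 + 3 \cdot 0} = \frac{-33 + 6 \left(-17\right)}{-385} - \frac{171}{6 + 3 \cdot 0} = \left(-33 - 102\right) \left(- \frac{1}{385}\right) - \frac{171}{6 + 0} = \left(-135\right) \left(- \frac{1}{385}\right) - \frac{171}{6} = \frac{27}{77} - \frac{57}{2} = - \frac{4335}{154}$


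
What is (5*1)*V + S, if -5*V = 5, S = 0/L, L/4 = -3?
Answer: -5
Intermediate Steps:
L = -12 (L = 4*(-3) = -12)
S = 0 (S = 0/(-12) = 0*(-1/12) = 0)
V = -1 (V = -⅕*5 = -1)
(5*1)*V + S = (5*1)*(-1) + 0 = 5*(-1) + 0 = -5 + 0 = -5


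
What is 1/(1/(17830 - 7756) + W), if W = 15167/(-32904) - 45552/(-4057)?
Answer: 224132275512/2413266559619 ≈ 0.092875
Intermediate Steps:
W = 1437310489/133491528 (W = 15167*(-1/32904) - 45552*(-1/4057) = -15167/32904 + 45552/4057 = 1437310489/133491528 ≈ 10.767)
1/(1/(17830 - 7756) + W) = 1/(1/(17830 - 7756) + 1437310489/133491528) = 1/(1/10074 + 1437310489/133491528) = 1/(2413266559619/224132275512) = 224132275512/2413266559619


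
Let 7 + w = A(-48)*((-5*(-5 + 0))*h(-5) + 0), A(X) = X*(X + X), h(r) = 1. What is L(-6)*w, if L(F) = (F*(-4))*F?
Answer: -16587792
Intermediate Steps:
A(X) = 2*X**2 (A(X) = X*(2*X) = 2*X**2)
L(F) = -4*F**2 (L(F) = (-4*F)*F = -4*F**2)
w = 115193 (w = -7 + (2*(-48)**2)*(-5*(-5 + 0)*1 + 0) = -7 + (2*2304)*(-5*(-5)*1 + 0) = -7 + 4608*(25*1 + 0) = -7 + 4608*(25 + 0) = -7 + 4608*25 = -7 + 115200 = 115193)
L(-6)*w = -4*(-6)**2*115193 = -4*36*115193 = -144*115193 = -16587792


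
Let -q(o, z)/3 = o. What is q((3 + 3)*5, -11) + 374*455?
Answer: 170080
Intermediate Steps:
q(o, z) = -3*o
q((3 + 3)*5, -11) + 374*455 = -3*(3 + 3)*5 + 374*455 = -18*5 + 170170 = -3*30 + 170170 = -90 + 170170 = 170080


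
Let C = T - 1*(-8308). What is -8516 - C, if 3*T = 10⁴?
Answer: -60472/3 ≈ -20157.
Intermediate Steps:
T = 10000/3 (T = (⅓)*10⁴ = (⅓)*10000 = 10000/3 ≈ 3333.3)
C = 34924/3 (C = 10000/3 - 1*(-8308) = 10000/3 + 8308 = 34924/3 ≈ 11641.)
-8516 - C = -8516 - 1*34924/3 = -8516 - 34924/3 = -60472/3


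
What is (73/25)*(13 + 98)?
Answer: 8103/25 ≈ 324.12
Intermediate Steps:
(73/25)*(13 + 98) = (73*(1/25))*111 = (73/25)*111 = 8103/25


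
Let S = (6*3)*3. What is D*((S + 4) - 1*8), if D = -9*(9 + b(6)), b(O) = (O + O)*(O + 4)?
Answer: -58050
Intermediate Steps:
b(O) = 2*O*(4 + O) (b(O) = (2*O)*(4 + O) = 2*O*(4 + O))
S = 54 (S = 18*3 = 54)
D = -1161 (D = -9*(9 + 2*6*(4 + 6)) = -9*(9 + 2*6*10) = -9*(9 + 120) = -9*129 = -1161)
D*((S + 4) - 1*8) = -1161*((54 + 4) - 1*8) = -1161*(58 - 8) = -1161*50 = -58050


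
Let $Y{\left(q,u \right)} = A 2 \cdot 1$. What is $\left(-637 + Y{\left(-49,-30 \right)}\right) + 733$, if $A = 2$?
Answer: $100$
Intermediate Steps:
$Y{\left(q,u \right)} = 4$ ($Y{\left(q,u \right)} = 2 \cdot 2 \cdot 1 = 4 \cdot 1 = 4$)
$\left(-637 + Y{\left(-49,-30 \right)}\right) + 733 = \left(-637 + 4\right) + 733 = -633 + 733 = 100$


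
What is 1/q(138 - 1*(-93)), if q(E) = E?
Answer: 1/231 ≈ 0.0043290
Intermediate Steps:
1/q(138 - 1*(-93)) = 1/(138 - 1*(-93)) = 1/(138 + 93) = 1/231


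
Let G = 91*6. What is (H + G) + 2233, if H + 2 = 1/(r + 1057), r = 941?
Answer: 5548447/1998 ≈ 2777.0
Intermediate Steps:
H = -3995/1998 (H = -2 + 1/(941 + 1057) = -2 + 1/1998 = -3995/1998 ≈ -1.9995)
G = 546
(H + G) + 2233 = (-3995/1998 + 546) + 2233 = 1086913/1998 + 2233 = 5548447/1998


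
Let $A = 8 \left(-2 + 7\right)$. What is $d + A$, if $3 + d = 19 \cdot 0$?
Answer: $37$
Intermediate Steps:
$d = -3$ ($d = -3 + 19 \cdot 0 = -3 + 0 = -3$)
$A = 40$ ($A = 8 \cdot 5 = 40$)
$d + A = -3 + 40 = 37$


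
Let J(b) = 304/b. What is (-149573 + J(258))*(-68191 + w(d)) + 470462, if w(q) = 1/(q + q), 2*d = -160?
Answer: 42105284169769/4128 ≈ 1.0200e+10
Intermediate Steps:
d = -80 (d = (½)*(-160) = -80)
w(q) = 1/(2*q)
(-149573 + J(258))*(-68191 + w(d)) + 470462 = (-149573 + 304/258)*(-68191 + (½)/(-80)) + 470462 = (-149573 + 304*(1/258))*(-68191 + (½)*(-1/80)) + 470462 = (-149573 + 152/129)*(-68191 - 1/160) + 470462 = -19294765/129*(-10910561/160) + 470462 = 42103342102633/4128 + 470462 = 42105284169769/4128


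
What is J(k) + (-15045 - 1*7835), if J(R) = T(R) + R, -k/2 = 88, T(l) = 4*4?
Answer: -23040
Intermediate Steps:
T(l) = 16
k = -176 (k = -2*88 = -176)
J(R) = 16 + R
J(k) + (-15045 - 1*7835) = (16 - 176) + (-15045 - 1*7835) = -160 + (-15045 - 7835) = -160 - 22880 = -23040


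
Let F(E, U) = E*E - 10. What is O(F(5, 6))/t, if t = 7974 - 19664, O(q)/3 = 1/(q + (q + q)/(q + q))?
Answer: -3/187040 ≈ -1.6039e-5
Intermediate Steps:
F(E, U) = -10 + E² (F(E, U) = E² - 10 = -10 + E²)
O(q) = 3/(1 + q) (O(q) = 3/(q + (q + q)/(q + q)) = 3/(q + (2*q)/((2*q))) = 3/(q + (2*q)*(1/(2*q))) = 3/(q + 1) = 3/(1 + q))
t = -11690
O(F(5, 6))/t = (3/(1 + (-10 + 5²)))/(-11690) = (3/(1 + (-10 + 25)))*(-1/11690) = (3/(1 + 15))*(-1/11690) = (3/16)*(-1/11690) = -3/187040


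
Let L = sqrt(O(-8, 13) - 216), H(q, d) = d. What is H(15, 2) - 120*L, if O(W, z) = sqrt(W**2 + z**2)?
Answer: 2 - 120*sqrt(-216 + sqrt(233)) ≈ 2.0 - 1700.2*I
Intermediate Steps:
L = sqrt(-216 + sqrt(233)) (L = sqrt(sqrt((-8)**2 + 13**2) - 216) = sqrt(sqrt(64 + 169) - 216) = sqrt(sqrt(233) - 216) = sqrt(-216 + sqrt(233)) ≈ 14.168*I)
H(15, 2) - 120*L = 2 - 120*sqrt(-216 + sqrt(233))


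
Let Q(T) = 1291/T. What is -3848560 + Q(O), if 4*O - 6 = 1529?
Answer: -5907534436/1535 ≈ -3.8486e+6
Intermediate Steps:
O = 1535/4 (O = 3/2 + (¼)*1529 = 3/2 + 1529/4 = 1535/4 ≈ 383.75)
-3848560 + Q(O) = -3848560 + 1291/(1535/4) = -3848560 + 1291*(4/1535) = -3848560 + 5164/1535 = -5907534436/1535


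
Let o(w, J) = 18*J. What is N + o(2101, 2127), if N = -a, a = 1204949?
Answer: -1166663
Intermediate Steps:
N = -1204949 (N = -1*1204949 = -1204949)
N + o(2101, 2127) = -1204949 + 18*2127 = -1204949 + 38286 = -1166663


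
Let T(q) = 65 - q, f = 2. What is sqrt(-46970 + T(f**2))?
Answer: I*sqrt(46909) ≈ 216.58*I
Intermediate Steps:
sqrt(-46970 + T(f**2)) = sqrt(-46970 + (65 - 1*2**2)) = sqrt(-46970 + (65 - 1*4)) = sqrt(-46970 + (65 - 4)) = sqrt(-46970 + 61) = sqrt(-46909) = I*sqrt(46909)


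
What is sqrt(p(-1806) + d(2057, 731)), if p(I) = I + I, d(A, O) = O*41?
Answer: sqrt(26359) ≈ 162.35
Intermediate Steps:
d(A, O) = 41*O
p(I) = 2*I
sqrt(p(-1806) + d(2057, 731)) = sqrt(2*(-1806) + 41*731) = sqrt(-3612 + 29971) = sqrt(26359)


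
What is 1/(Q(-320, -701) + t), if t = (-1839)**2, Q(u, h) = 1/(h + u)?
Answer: 1021/3452941340 ≈ 2.9569e-7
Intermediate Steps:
t = 3381921
1/(Q(-320, -701) + t) = 1/(1/(-701 - 320) + 3381921) = 1/(1/(-1021) + 3381921) = 1/(-1/1021 + 3381921) = 1/(3452941340/1021) = 1021/3452941340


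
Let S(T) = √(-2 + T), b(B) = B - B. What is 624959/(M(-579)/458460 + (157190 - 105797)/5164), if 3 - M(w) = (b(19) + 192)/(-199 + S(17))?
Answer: 149742183600405024054691365/2384573695183607785906 - 79589213111346390*√15/1192286847591803892953 ≈ 62796.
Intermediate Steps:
b(B) = 0
M(w) = 3 - 192/(-199 + √15) (M(w) = 3 - (0 + 192)/(-199 + √(-2 + 17)) = 3 - 192/(-199 + √15))
624959/(M(-579)/458460 + (157190 - 105797)/5164) = 624959/((78483/19793 + 96*√15/19793)/458460 + (157190 - 105797)/5164) = 624959/((78483/19793 + 96*√15/19793)*(1/458460) + 51393*(1/5164)) = 624959/((26161/3024766260 + 8*√15/756191565) + 51393/5164) = 624959/(9715746718474/976243310415 + 8*√15/756191565)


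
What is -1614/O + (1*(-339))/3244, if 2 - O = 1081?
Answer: 4870035/3500276 ≈ 1.3913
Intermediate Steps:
O = -1079 (O = 2 - 1*1081 = 2 - 1081 = -1079)
-1614/O + (1*(-339))/3244 = -1614/(-1079) + (1*(-339))/3244 = -1614*(-1/1079) - 339*1/3244 = 1614/1079 - 339/3244 = 4870035/3500276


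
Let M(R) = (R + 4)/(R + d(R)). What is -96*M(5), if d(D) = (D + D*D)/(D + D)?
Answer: -108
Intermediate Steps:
d(D) = (D + D**2)/(2*D) (d(D) = (D + D**2)/((2*D)) = (D + D**2)*(1/(2*D)) = (D + D**2)/(2*D))
M(R) = (4 + R)/(1/2 + 3*R/2) (M(R) = (R + 4)/(R + (1/2 + R/2)) = (4 + R)/(1/2 + 3*R/2))
-96*M(5) = -192*(4 + 5)/(1 + 3*5) = -192*9/(1 + 15) = -192*9/16 = -96*9/8 = -108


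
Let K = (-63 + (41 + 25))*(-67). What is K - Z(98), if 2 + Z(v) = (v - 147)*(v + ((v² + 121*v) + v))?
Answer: 1061043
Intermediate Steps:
Z(v) = -2 + (-147 + v)*(v² + 123*v) (Z(v) = -2 + (v - 147)*(v + ((v² + 121*v) + v)) = -2 + (-147 + v)*(v + (v² + 122*v)) = -2 + (-147 + v)*(v² + 123*v))
K = -201 (K = (-63 + 66)*(-67) = 3*(-67) = -201)
K - Z(98) = -201 - (-2 + 98³ - 18081*98 - 24*98²) = -201 - (-2 + 941192 - 1771938 - 24*9604) = -201 - (-2 + 941192 - 1771938 - 230496) = -201 - 1*(-1061244) = -201 + 1061244 = 1061043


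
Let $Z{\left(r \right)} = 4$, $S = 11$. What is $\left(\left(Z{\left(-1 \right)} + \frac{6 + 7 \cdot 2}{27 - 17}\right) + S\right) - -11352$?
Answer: $11369$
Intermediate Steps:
$\left(\left(Z{\left(-1 \right)} + \frac{6 + 7 \cdot 2}{27 - 17}\right) + S\right) - -11352 = \left(\left(4 + \frac{6 + 7 \cdot 2}{27 - 17}\right) + 11\right) - -11352 = \left(\left(4 + \frac{6 + 14}{10}\right) + 11\right) + 11352 = \left(\left(4 + 20 \cdot \frac{1}{10}\right) + 11\right) + 11352 = \left(\left(4 + 2\right) + 11\right) + 11352 = \left(6 + 11\right) + 11352 = 17 + 11352 = 11369$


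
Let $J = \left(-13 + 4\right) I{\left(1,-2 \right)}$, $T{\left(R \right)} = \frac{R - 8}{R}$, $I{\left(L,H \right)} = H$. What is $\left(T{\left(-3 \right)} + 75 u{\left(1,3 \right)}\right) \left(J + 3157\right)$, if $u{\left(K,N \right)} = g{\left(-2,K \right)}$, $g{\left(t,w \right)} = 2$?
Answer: $\frac{1463675}{3} \approx 4.8789 \cdot 10^{5}$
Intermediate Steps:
$u{\left(K,N \right)} = 2$
$T{\left(R \right)} = \frac{-8 + R}{R}$ ($T{\left(R \right)} = \frac{R - 8}{R} = \frac{-8 + R}{R}$)
$J = 18$ ($J = \left(-13 + 4\right) \left(-2\right) = \left(-9\right) \left(-2\right) = 18$)
$\left(T{\left(-3 \right)} + 75 u{\left(1,3 \right)}\right) \left(J + 3157\right) = \left(\frac{-8 - 3}{-3} + 75 \cdot 2\right) \left(18 + 3157\right) = \left(\left(- \frac{1}{3}\right) \left(-11\right) + 150\right) 3175 = \left(\frac{11}{3} + 150\right) 3175 = \frac{461}{3} \cdot 3175 = \frac{1463675}{3}$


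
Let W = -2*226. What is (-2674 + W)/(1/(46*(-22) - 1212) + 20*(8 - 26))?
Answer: 6952224/800641 ≈ 8.6833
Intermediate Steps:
W = -452
(-2674 + W)/(1/(46*(-22) - 1212) + 20*(8 - 26)) = (-2674 - 452)/(1/(46*(-22) - 1212) + 20*(8 - 26)) = -3126/(1/(-1012 - 1212) + 20*(-18)) = -3126/(1/(-2224) - 360) = -3126/(-1/2224 - 360) = -3126/(-800641/2224) = -3126*(-2224/800641) = 6952224/800641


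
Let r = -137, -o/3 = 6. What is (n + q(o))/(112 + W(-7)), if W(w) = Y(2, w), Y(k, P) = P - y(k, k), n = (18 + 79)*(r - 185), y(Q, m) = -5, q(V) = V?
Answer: -15626/55 ≈ -284.11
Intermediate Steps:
o = -18 (o = -3*6 = -18)
n = -31234 (n = (18 + 79)*(-137 - 185) = 97*(-322) = -31234)
Y(k, P) = 5 + P (Y(k, P) = P - 1*(-5) = P + 5 = 5 + P)
W(w) = 5 + w
(n + q(o))/(112 + W(-7)) = (-31234 - 18)/(112 + (5 - 7)) = -31252/(112 - 2) = -31252/110 = -31252*1/110 = -15626/55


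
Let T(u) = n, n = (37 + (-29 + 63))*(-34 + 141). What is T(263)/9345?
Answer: 7597/9345 ≈ 0.81295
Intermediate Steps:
n = 7597 (n = (37 + 34)*107 = 71*107 = 7597)
T(u) = 7597
T(263)/9345 = 7597/9345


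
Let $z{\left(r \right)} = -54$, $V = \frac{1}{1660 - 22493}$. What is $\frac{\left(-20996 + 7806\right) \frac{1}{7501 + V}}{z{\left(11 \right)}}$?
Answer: $\frac{137393635}{4219244964} \approx 0.032564$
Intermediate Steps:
$V = - \frac{1}{20833}$ ($V = \frac{1}{-20833} = - \frac{1}{20833} \approx -4.8001 \cdot 10^{-5}$)
$\frac{\left(-20996 + 7806\right) \frac{1}{7501 + V}}{z{\left(11 \right)}} = \frac{\left(-20996 + 7806\right) \frac{1}{7501 - \frac{1}{20833}}}{-54} = - \frac{13190}{\frac{156268332}{20833}} \left(- \frac{1}{54}\right) = \left(-13190\right) \frac{20833}{156268332} \left(- \frac{1}{54}\right) = \left(- \frac{137393635}{78134166}\right) \left(- \frac{1}{54}\right) = \frac{137393635}{4219244964}$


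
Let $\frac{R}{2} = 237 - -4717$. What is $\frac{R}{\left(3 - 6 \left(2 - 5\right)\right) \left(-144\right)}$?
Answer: $- \frac{2477}{756} \approx -3.2765$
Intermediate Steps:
$R = 9908$ ($R = 2 \left(237 - -4717\right) = 2 \left(237 + 4717\right) = 2 \cdot 4954 = 9908$)
$\frac{R}{\left(3 - 6 \left(2 - 5\right)\right) \left(-144\right)} = \frac{9908}{\left(3 - 6 \left(2 - 5\right)\right) \left(-144\right)} = \frac{9908}{\left(3 - 6 \left(-3\right)\right) \left(-144\right)} = \frac{9908}{\left(3 - -18\right) \left(-144\right)} = \frac{9908}{\left(3 + 18\right) \left(-144\right)} = \frac{9908}{21 \left(-144\right)} = \frac{9908}{-3024} = 9908 \left(- \frac{1}{3024}\right) = - \frac{2477}{756}$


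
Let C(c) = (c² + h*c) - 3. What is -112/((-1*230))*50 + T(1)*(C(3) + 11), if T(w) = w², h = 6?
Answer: 1365/23 ≈ 59.348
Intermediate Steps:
C(c) = -3 + c² + 6*c (C(c) = (c² + 6*c) - 3 = -3 + c² + 6*c)
-112/((-1*230))*50 + T(1)*(C(3) + 11) = -112/((-1*230))*50 + 1²*((-3 + 3² + 6*3) + 11) = -112/(-230)*50 + 1*((-3 + 9 + 18) + 11) = -112*(-1/230)*50 + 1*(24 + 11) = (56/115)*50 + 1*35 = 560/23 + 35 = 1365/23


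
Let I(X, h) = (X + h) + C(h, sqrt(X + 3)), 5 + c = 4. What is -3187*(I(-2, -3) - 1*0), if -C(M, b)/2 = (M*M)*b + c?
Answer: 66927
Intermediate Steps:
c = -1 (c = -5 + 4 = -1)
C(M, b) = 2 - 2*b*M**2 (C(M, b) = -2*((M*M)*b - 1) = -2*(M**2*b - 1) = -2*(b*M**2 - 1) = -2*(-1 + b*M**2) = 2 - 2*b*M**2)
I(X, h) = 2 + X + h - 2*h**2*sqrt(3 + X) (I(X, h) = (X + h) + (2 - 2*sqrt(X + 3)*h**2) = (X + h) + (2 - 2*sqrt(3 + X)*h**2) = (X + h) + (2 - 2*h**2*sqrt(3 + X)) = 2 + X + h - 2*h**2*sqrt(3 + X))
-3187*(I(-2, -3) - 1*0) = -3187*((2 - 2 - 3 - 2*(-3)**2*sqrt(3 - 2)) - 1*0) = -3187*((2 - 2 - 3 - 2*9*sqrt(1)) + 0) = -3187*((2 - 2 - 3 - 2*9*1) + 0) = -3187*((2 - 2 - 3 - 18) + 0) = -3187*(-21 + 0) = -3187*(-21) = 66927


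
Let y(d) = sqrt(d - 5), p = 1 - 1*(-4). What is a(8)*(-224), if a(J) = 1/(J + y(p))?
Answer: -28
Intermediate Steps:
p = 5 (p = 1 + 4 = 5)
y(d) = sqrt(-5 + d)
a(J) = 1/J (a(J) = 1/(J + sqrt(-5 + 5)) = 1/(J + sqrt(0)) = 1/(J + 0) = 1/J)
a(8)*(-224) = -224/8 = (1/8)*(-224) = -28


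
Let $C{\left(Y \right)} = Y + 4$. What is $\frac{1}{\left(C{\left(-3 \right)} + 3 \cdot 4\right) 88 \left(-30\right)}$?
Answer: $- \frac{1}{34320} \approx -2.9138 \cdot 10^{-5}$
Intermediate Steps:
$C{\left(Y \right)} = 4 + Y$
$\frac{1}{\left(C{\left(-3 \right)} + 3 \cdot 4\right) 88 \left(-30\right)} = \frac{1}{\left(\left(4 - 3\right) + 3 \cdot 4\right) 88 \left(-30\right)} = \frac{1}{\left(1 + 12\right) 88 \left(-30\right)} = \frac{1}{13 \cdot 88 \left(-30\right)} = \frac{1}{1144 \left(-30\right)} = \frac{1}{-34320} = - \frac{1}{34320}$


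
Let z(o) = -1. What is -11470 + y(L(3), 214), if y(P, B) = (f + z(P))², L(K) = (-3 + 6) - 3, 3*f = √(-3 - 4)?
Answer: -11470 + (3 - I*√7)²/9 ≈ -11470.0 - 1.7638*I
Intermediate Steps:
f = I*√7/3 (f = √(-3 - 4)/3 = √(-7)/3 = (I*√7)/3 = I*√7/3 ≈ 0.88192*I)
L(K) = 0 (L(K) = 3 - 3 = 0)
y(P, B) = (-1 + I*√7/3)² (y(P, B) = (I*√7/3 - 1)² = (-1 + I*√7/3)²)
-11470 + y(L(3), 214) = -11470 + (3 - I*√7)²/9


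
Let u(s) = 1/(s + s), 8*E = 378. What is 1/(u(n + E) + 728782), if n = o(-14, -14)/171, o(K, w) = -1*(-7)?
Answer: 32347/23573911696 ≈ 1.3722e-6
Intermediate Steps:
o(K, w) = 7
n = 7/171 ≈ 0.040936
E = 189/4 (E = (⅛)*378 = 189/4 ≈ 47.250)
u(s) = 1/(2*s)
1/(u(n + E) + 728782) = 1/(1/(2*(7/171 + 189/4)) + 728782) = 1/(1/(2*(32347/684)) + 728782) = 1/((½)*(684/32347) + 728782) = 1/(342/32347 + 728782) = 1/(23573911696/32347) = 32347/23573911696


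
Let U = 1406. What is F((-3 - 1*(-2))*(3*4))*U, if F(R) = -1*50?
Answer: -70300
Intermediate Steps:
F(R) = -50
F((-3 - 1*(-2))*(3*4))*U = -50*1406 = -70300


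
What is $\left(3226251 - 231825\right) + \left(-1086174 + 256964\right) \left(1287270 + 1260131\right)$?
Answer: $-2112327388784$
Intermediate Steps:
$\left(3226251 - 231825\right) + \left(-1086174 + 256964\right) \left(1287270 + 1260131\right) = 2994426 - 2112330383210 = -2112327388784$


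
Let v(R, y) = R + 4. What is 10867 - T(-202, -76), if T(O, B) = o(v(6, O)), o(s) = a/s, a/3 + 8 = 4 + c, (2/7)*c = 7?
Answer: 217217/20 ≈ 10861.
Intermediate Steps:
v(R, y) = 4 + R
c = 49/2 (c = (7/2)*7 = 49/2 ≈ 24.500)
a = 123/2 (a = -24 + 3*(4 + 49/2) = -24 + 3*(57/2) = -24 + 171/2 = 123/2 ≈ 61.500)
o(s) = 123/(2*s)
T(O, B) = 123/20 (T(O, B) = 123/(2*(4 + 6)) = (123/2)/10 = (123/2)*(⅒) = 123/20)
10867 - T(-202, -76) = 10867 - 1*123/20 = 10867 - 123/20 = 217217/20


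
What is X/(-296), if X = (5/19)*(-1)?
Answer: 5/5624 ≈ 0.00088905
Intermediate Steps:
X = -5/19 (X = (5*(1/19))*(-1) = (5/19)*(-1) = -5/19 ≈ -0.26316)
X/(-296) = -5/19/(-296) = -5/19*(-1/296) = 5/5624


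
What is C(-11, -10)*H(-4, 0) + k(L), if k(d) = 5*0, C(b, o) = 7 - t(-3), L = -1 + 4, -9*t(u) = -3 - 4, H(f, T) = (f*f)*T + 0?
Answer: 0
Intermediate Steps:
H(f, T) = T*f**2 (H(f, T) = f**2*T + 0 = T*f**2 + 0 = T*f**2)
t(u) = 7/9 (t(u) = -(-3 - 4)/9 = -1/9*(-7) = 7/9)
L = 3
C(b, o) = 56/9 (C(b, o) = 7 - 1*7/9 = 7 - 7/9 = 56/9)
k(d) = 0
C(-11, -10)*H(-4, 0) + k(L) = 56*(0*(-4)**2)/9 + 0 = 56*(0*16)/9 + 0 = (56/9)*0 + 0 = 0 + 0 = 0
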